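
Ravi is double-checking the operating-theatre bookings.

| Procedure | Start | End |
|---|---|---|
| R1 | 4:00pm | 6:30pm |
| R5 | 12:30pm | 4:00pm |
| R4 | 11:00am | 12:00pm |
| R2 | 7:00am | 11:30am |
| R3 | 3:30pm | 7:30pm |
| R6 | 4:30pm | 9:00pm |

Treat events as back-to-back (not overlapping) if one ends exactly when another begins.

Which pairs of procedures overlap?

Sorted by start: R2, R4, R5, R3, R1, R6.
R4 starts before R2 ends → R2 and R4 overlap.
R5 starts after R2 ends; R2 is clear from here.
R5 starts after R4 ends; R4 is clear from here.
R3 starts before R5 ends → R5 and R3 overlap.
R1 starts exactly when R5 ends (back-to-back, no overlap); R5 is clear from here.
R1 starts before R3 ends → R3 and R1 overlap.
R6 starts before R3 ends → R3 and R6 overlap.
R6 starts before R1 ends → R1 and R6 overlap.

R1 & R3, R1 & R6, R2 & R4, R3 & R5, R3 & R6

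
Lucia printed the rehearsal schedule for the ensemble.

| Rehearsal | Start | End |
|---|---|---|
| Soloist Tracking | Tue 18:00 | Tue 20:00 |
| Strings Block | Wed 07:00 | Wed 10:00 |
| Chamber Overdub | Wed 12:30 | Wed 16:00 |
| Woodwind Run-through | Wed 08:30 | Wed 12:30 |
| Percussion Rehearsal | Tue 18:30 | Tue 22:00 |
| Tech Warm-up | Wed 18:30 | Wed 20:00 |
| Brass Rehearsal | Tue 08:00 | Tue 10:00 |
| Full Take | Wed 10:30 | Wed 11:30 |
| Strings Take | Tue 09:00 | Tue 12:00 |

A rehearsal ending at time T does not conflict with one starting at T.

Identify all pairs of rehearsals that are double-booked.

Sorted by start: Brass Rehearsal, Strings Take, Soloist Tracking, Percussion Rehearsal, Strings Block, Woodwind Run-through, Full Take, Chamber Overdub, Tech Warm-up.
Strings Take starts before Brass Rehearsal ends → Brass Rehearsal and Strings Take overlap.
Soloist Tracking starts after Brass Rehearsal ends — done with Brass Rehearsal.
Soloist Tracking starts after Strings Take ends — done with Strings Take.
Percussion Rehearsal starts before Soloist Tracking ends → Soloist Tracking and Percussion Rehearsal overlap.
Strings Block starts after Soloist Tracking ends — done with Soloist Tracking.
Strings Block starts after Percussion Rehearsal ends — done with Percussion Rehearsal.
Woodwind Run-through starts before Strings Block ends → Strings Block and Woodwind Run-through overlap.
Full Take starts after Strings Block ends — done with Strings Block.
Full Take starts before Woodwind Run-through ends → Woodwind Run-through and Full Take overlap.
Chamber Overdub starts exactly when Woodwind Run-through ends (back-to-back, no overlap) — done with Woodwind Run-through.
Chamber Overdub starts after Full Take ends — done with Full Take.
Tech Warm-up starts after Chamber Overdub ends.

Brass Rehearsal & Strings Take, Full Take & Woodwind Run-through, Percussion Rehearsal & Soloist Tracking, Strings Block & Woodwind Run-through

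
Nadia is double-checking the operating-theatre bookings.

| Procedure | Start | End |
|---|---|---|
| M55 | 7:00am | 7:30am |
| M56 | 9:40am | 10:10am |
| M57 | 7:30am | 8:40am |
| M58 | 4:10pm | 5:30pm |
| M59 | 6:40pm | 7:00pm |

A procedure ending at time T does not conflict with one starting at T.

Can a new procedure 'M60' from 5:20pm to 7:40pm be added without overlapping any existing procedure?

No — it overlaps M58, M59

M55: ends 7:30am at or before M60 starts 5:20pm → clear.
M57: ends 8:40am at or before M60 starts 5:20pm → clear.
M56: ends 10:10am at or before M60 starts 5:20pm → clear.
M58: starts 4:10pm before M60 ends 7:40pm, and ends 5:30pm after M60 starts 5:20pm → overlap.
M59: starts 6:40pm before M60 ends 7:40pm, and ends 7:00pm after M60 starts 5:20pm → overlap.
M60 overlaps M58, M59.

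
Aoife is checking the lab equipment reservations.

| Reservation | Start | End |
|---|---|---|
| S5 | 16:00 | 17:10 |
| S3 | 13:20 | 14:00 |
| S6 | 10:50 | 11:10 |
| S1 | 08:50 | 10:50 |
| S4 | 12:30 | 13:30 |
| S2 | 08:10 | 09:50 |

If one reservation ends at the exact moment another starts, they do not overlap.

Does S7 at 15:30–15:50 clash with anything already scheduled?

No — it doesn't clash with anything

S2: ends 09:50 at or before S7 starts 15:30 → clear.
S1: ends 10:50 at or before S7 starts 15:30 → clear.
S6: ends 11:10 at or before S7 starts 15:30 → clear.
S4: ends 13:30 at or before S7 starts 15:30 → clear.
S3: ends 14:00 at or before S7 starts 15:30 → clear.
S5: starts 16:00 at or after S7 ends 15:50 → clear.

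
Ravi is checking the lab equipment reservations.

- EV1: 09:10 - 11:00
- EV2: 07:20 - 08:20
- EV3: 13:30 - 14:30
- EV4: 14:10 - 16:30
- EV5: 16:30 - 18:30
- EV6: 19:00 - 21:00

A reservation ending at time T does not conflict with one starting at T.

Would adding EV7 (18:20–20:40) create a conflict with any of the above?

Yes — it overlaps EV5, EV6

EV2: ends 08:20 at or before EV7 starts 18:20 → clear.
EV1: ends 11:00 at or before EV7 starts 18:20 → clear.
EV3: ends 14:30 at or before EV7 starts 18:20 → clear.
EV4: ends 16:30 at or before EV7 starts 18:20 → clear.
EV5: starts 16:30 before EV7 ends 20:40, and ends 18:30 after EV7 starts 18:20 → overlap.
EV6: starts 19:00 before EV7 ends 20:40, and ends 21:00 after EV7 starts 18:20 → overlap.
EV7 overlaps EV5, EV6.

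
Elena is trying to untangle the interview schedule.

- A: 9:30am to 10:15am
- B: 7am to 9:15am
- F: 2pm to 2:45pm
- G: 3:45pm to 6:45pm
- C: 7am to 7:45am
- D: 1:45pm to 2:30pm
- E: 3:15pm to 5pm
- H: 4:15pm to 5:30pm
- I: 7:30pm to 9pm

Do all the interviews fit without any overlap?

Sorted by start: B, C, A, D, F, E, G, H, I.
C starts before B ends → B and C overlap.
That's a conflict, so the schedule is not conflict-free.

No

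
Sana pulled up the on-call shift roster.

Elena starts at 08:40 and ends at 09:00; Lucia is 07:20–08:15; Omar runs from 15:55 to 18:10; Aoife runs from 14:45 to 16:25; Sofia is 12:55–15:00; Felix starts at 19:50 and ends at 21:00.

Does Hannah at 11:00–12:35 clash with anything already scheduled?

Lucia: ends 08:15 at or before Hannah starts 11:00 → clear.
Elena: ends 09:00 at or before Hannah starts 11:00 → clear.
Sofia: starts 12:55 at or after Hannah ends 12:35 → clear.
Aoife: starts 14:45 at or after Hannah ends 12:35 → clear.
Omar: starts 15:55 at or after Hannah ends 12:35 → clear.
Felix: starts 19:50 at or after Hannah ends 12:35 → clear.

No — it doesn't clash with anything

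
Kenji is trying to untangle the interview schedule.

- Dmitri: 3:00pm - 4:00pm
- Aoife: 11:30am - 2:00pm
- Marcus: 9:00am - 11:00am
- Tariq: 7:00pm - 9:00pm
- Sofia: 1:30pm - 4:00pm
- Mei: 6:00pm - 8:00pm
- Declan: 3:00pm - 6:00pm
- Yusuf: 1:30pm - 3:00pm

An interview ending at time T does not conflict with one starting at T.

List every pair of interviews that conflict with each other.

Aoife & Sofia, Aoife & Yusuf, Declan & Dmitri, Declan & Sofia, Dmitri & Sofia, Mei & Tariq, Sofia & Yusuf

Two intervals overlap when each starts before the other ends.
Sorted by start: Marcus, Aoife, Sofia, Yusuf, Declan, Dmitri, Mei, Tariq.
Aoife starts after Marcus ends; Marcus is clear from here.
Sofia starts before Aoife ends → Aoife and Sofia overlap.
Yusuf starts before Aoife ends → Aoife and Yusuf overlap.
Declan starts after Aoife ends; Aoife is clear from here.
Yusuf starts before Sofia ends → Sofia and Yusuf overlap.
Declan starts before Sofia ends → Sofia and Declan overlap.
Dmitri starts before Sofia ends → Sofia and Dmitri overlap.
Mei starts after Sofia ends; Sofia is clear from here.
Declan starts exactly when Yusuf ends (back-to-back, no overlap); Yusuf is clear from here.
Dmitri starts before Declan ends → Declan and Dmitri overlap.
Mei starts exactly when Declan ends (back-to-back, no overlap); Declan is clear from here.
Mei starts after Dmitri ends; Dmitri is clear from here.
Tariq starts before Mei ends → Mei and Tariq overlap.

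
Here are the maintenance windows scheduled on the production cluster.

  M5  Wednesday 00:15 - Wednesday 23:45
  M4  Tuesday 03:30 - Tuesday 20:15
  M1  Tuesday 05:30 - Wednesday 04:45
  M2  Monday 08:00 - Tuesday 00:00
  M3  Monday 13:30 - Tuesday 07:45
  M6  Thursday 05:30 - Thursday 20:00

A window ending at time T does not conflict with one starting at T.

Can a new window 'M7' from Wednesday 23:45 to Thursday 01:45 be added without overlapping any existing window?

Yes — the slot is free

M2: ends Tuesday 00:00 at or before M7 starts Wednesday 23:45 → clear.
M3: ends Tuesday 07:45 at or before M7 starts Wednesday 23:45 → clear.
M4: ends Tuesday 20:15 at or before M7 starts Wednesday 23:45 → clear.
M1: ends Wednesday 04:45 at or before M7 starts Wednesday 23:45 → clear.
M5: ends Wednesday 23:45 at or before M7 starts Wednesday 23:45 → clear.
M6: starts Thursday 05:30 at or after M7 ends Thursday 01:45 → clear.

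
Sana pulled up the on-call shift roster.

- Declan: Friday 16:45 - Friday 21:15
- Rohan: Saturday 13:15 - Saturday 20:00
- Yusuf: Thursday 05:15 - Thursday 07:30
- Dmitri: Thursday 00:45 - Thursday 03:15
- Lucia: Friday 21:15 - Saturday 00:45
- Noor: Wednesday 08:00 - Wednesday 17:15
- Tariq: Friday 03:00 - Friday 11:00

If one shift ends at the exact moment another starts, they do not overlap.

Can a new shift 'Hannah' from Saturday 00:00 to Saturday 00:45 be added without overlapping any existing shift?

Noor: ends Wednesday 17:15 at or before Hannah starts Saturday 00:00 → clear.
Dmitri: ends Thursday 03:15 at or before Hannah starts Saturday 00:00 → clear.
Yusuf: ends Thursday 07:30 at or before Hannah starts Saturday 00:00 → clear.
Tariq: ends Friday 11:00 at or before Hannah starts Saturday 00:00 → clear.
Declan: ends Friday 21:15 at or before Hannah starts Saturday 00:00 → clear.
Lucia: starts Friday 21:15 before Hannah ends Saturday 00:45, and ends Saturday 00:45 after Hannah starts Saturday 00:00 → overlap.
Rohan: starts Saturday 13:15 at or after Hannah ends Saturday 00:45 → clear.
Hannah overlaps Lucia.

No — it overlaps Lucia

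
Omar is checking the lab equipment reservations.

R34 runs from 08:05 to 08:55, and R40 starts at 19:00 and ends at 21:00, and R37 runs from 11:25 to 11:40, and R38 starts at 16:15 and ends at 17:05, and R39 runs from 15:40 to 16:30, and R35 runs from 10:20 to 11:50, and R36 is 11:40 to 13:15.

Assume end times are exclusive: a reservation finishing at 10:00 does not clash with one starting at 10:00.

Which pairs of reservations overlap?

Sorted by start: R34, R35, R37, R36, R39, R38, R40.
R35 starts after R34 ends, so nothing later overlaps R34 either.
R37 starts before R35 ends → R35 and R37 overlap.
R36 starts before R35 ends → R35 and R36 overlap.
R39 starts after R35 ends, so nothing later overlaps R35 either.
R36 starts exactly when R37 ends (back-to-back, no overlap), so nothing later overlaps R37 either.
R39 starts after R36 ends, so nothing later overlaps R36 either.
R38 starts before R39 ends → R39 and R38 overlap.
R40 starts after R39 ends.
R40 starts after R38 ends.

R35 & R36, R35 & R37, R38 & R39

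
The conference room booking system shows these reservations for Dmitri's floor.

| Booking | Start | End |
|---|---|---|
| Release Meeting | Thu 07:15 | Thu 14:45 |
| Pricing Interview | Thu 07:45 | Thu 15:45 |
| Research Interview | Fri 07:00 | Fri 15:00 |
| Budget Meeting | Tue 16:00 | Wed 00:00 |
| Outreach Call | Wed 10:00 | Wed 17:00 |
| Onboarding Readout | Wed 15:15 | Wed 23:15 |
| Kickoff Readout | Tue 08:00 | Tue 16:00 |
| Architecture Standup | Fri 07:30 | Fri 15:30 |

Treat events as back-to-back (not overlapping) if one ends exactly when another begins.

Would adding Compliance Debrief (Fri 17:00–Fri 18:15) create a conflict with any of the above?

Kickoff Readout: ends Tue 16:00 at or before Compliance Debrief starts Fri 17:00 → clear.
Budget Meeting: ends Wed 00:00 at or before Compliance Debrief starts Fri 17:00 → clear.
Outreach Call: ends Wed 17:00 at or before Compliance Debrief starts Fri 17:00 → clear.
Onboarding Readout: ends Wed 23:15 at or before Compliance Debrief starts Fri 17:00 → clear.
Release Meeting: ends Thu 14:45 at or before Compliance Debrief starts Fri 17:00 → clear.
Pricing Interview: ends Thu 15:45 at or before Compliance Debrief starts Fri 17:00 → clear.
Research Interview: ends Fri 15:00 at or before Compliance Debrief starts Fri 17:00 → clear.
Architecture Standup: ends Fri 15:30 at or before Compliance Debrief starts Fri 17:00 → clear.

No — it doesn't clash with anything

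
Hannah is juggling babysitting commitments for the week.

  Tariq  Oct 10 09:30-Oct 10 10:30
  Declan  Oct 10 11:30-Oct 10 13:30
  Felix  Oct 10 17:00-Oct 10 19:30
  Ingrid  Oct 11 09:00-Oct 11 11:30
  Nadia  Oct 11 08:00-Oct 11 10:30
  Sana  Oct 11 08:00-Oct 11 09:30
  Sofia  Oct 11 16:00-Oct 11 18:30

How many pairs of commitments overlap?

3

Two intervals overlap when each starts before the other ends.
Sorted by start: Tariq, Declan, Felix, Nadia, Sana, Ingrid, Sofia.
Declan starts after Tariq ends, so nothing later overlaps Tariq either.
Felix starts after Declan ends, so nothing later overlaps Declan either.
Nadia starts after Felix ends, so nothing later overlaps Felix either.
Sana starts before Nadia ends → Nadia and Sana overlap.
Ingrid starts before Nadia ends → Nadia and Ingrid overlap.
Sofia starts after Nadia ends.
Ingrid starts before Sana ends → Sana and Ingrid overlap.
Sofia starts after Sana ends.
Sofia starts after Ingrid ends.
Overlapping pairs: Ingrid & Nadia, Ingrid & Sana, Nadia & Sana — 3 in total.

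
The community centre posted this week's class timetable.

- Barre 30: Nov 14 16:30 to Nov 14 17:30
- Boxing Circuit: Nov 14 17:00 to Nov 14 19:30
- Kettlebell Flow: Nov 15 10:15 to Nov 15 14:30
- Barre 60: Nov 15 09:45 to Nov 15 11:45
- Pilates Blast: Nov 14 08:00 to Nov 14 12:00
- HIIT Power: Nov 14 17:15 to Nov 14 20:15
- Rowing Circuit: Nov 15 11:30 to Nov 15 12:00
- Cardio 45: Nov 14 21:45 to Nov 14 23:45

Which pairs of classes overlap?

Sorted by start: Pilates Blast, Barre 30, Boxing Circuit, HIIT Power, Cardio 45, Barre 60, Kettlebell Flow, Rowing Circuit.
Barre 30 starts after Pilates Blast ends; Pilates Blast is clear from here.
Boxing Circuit starts before Barre 30 ends → Barre 30 and Boxing Circuit overlap.
HIIT Power starts before Barre 30 ends → Barre 30 and HIIT Power overlap.
Cardio 45 starts after Barre 30 ends; Barre 30 is clear from here.
HIIT Power starts before Boxing Circuit ends → Boxing Circuit and HIIT Power overlap.
Cardio 45 starts after Boxing Circuit ends; Boxing Circuit is clear from here.
Cardio 45 starts after HIIT Power ends; HIIT Power is clear from here.
Barre 60 starts after Cardio 45 ends; Cardio 45 is clear from here.
Kettlebell Flow starts before Barre 60 ends → Barre 60 and Kettlebell Flow overlap.
Rowing Circuit starts before Barre 60 ends → Barre 60 and Rowing Circuit overlap.
Rowing Circuit starts before Kettlebell Flow ends → Kettlebell Flow and Rowing Circuit overlap.

Barre 30 & Boxing Circuit, Barre 30 & HIIT Power, Barre 60 & Kettlebell Flow, Barre 60 & Rowing Circuit, Boxing Circuit & HIIT Power, Kettlebell Flow & Rowing Circuit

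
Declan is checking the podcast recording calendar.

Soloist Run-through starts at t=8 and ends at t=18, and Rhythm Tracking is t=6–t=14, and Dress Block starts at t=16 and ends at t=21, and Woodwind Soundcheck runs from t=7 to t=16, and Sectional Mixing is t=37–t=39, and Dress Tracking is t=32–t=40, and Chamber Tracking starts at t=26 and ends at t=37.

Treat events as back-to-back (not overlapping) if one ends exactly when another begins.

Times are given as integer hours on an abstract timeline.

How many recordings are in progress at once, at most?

Sweep the timeline, counting +1 at each start and −1 at each end (ends before starts at a tie):
t=6 start Rhythm Tracking → 1
t=7 start Woodwind Soundcheck → 2
t=8 start Soloist Run-through → 3
t=14 end Rhythm Tracking → 2
t=16 end Woodwind Soundcheck → 1
t=16 start Dress Block → 2
t=18 end Soloist Run-through → 1
t=21 end Dress Block → 0
t=26 start Chamber Tracking → 1
t=32 start Dress Tracking → 2
t=37 end Chamber Tracking → 1
t=37 start Sectional Mixing → 2
t=39 end Sectional Mixing → 1
t=40 end Dress Tracking → 0
Peak is 3, at t=8 (Rhythm Tracking, Soloist Run-through, Woodwind Soundcheck).

3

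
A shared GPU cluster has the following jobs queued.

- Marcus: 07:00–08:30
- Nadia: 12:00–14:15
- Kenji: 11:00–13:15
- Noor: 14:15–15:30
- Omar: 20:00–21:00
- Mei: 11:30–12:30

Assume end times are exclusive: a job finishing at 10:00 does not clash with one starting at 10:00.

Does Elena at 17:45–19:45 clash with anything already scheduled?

Marcus: ends 08:30 at or before Elena starts 17:45 → clear.
Kenji: ends 13:15 at or before Elena starts 17:45 → clear.
Mei: ends 12:30 at or before Elena starts 17:45 → clear.
Nadia: ends 14:15 at or before Elena starts 17:45 → clear.
Noor: ends 15:30 at or before Elena starts 17:45 → clear.
Omar: starts 20:00 at or after Elena ends 19:45 → clear.

No — it doesn't clash with anything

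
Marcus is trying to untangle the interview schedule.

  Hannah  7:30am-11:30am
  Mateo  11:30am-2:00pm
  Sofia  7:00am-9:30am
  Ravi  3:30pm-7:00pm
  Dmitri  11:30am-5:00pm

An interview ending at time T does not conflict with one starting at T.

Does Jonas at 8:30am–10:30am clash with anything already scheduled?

Yes — it overlaps Hannah, Sofia

Sofia: starts 7:00am before Jonas ends 10:30am, and ends 9:30am after Jonas starts 8:30am → overlap.
Hannah: starts 7:30am before Jonas ends 10:30am, and ends 11:30am after Jonas starts 8:30am → overlap.
Mateo: starts 11:30am at or after Jonas ends 10:30am → clear.
Dmitri: starts 11:30am at or after Jonas ends 10:30am → clear.
Ravi: starts 3:30pm at or after Jonas ends 10:30am → clear.
Jonas overlaps Hannah, Sofia.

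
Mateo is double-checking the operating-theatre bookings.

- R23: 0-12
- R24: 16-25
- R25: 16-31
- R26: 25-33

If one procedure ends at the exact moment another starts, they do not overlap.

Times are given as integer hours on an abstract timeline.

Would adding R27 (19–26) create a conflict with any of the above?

R23: ends 12 at or before R27 starts 19 → clear.
R24: starts 16 before R27 ends 26, and ends 25 after R27 starts 19 → overlap.
R25: starts 16 before R27 ends 26, and ends 31 after R27 starts 19 → overlap.
R26: starts 25 before R27 ends 26, and ends 33 after R27 starts 19 → overlap.
R27 overlaps R24, R25, R26.

Yes — it overlaps R24, R25, R26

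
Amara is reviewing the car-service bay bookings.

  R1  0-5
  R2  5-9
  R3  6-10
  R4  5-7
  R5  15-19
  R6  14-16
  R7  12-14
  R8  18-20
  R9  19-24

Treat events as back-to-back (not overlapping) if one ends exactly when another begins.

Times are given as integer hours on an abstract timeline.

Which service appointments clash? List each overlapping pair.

Check each pair: they overlap iff neither finishes before the other starts.
Sorted by start: R1, R2, R4, R3, R7, R6, R5, R8, R9.
R2 starts exactly when R1 ends (back-to-back, no overlap), so R1 has no further overlaps.
R4 starts before R2 ends → R2 and R4 overlap.
R3 starts before R2 ends → R2 and R3 overlap.
R7 starts after R2 ends, so R2 has no further overlaps.
R3 starts before R4 ends → R4 and R3 overlap.
R7 starts after R4 ends, so R4 has no further overlaps.
R7 starts after R3 ends, so R3 has no further overlaps.
R6 starts exactly when R7 ends (back-to-back, no overlap), so R7 has no further overlaps.
R5 starts before R6 ends → R6 and R5 overlap.
R8 starts after R6 ends, so R6 has no further overlaps.
R8 starts before R5 ends → R5 and R8 overlap.
R9 starts exactly when R5 ends (back-to-back, no overlap).
R9 starts before R8 ends → R8 and R9 overlap.

R2 & R3, R2 & R4, R3 & R4, R5 & R6, R5 & R8, R8 & R9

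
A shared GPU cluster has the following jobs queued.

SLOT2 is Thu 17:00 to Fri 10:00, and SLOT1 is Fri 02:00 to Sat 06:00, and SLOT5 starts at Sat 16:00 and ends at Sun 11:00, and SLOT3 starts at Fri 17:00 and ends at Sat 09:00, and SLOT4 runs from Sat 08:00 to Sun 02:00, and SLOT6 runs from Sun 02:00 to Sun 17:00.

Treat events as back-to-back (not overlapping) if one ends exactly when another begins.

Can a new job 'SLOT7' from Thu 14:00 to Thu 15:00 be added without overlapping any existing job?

Yes — the slot is free

SLOT2: starts Thu 17:00 at or after SLOT7 ends Thu 15:00 → clear.
SLOT1: starts Fri 02:00 at or after SLOT7 ends Thu 15:00 → clear.
SLOT3: starts Fri 17:00 at or after SLOT7 ends Thu 15:00 → clear.
SLOT4: starts Sat 08:00 at or after SLOT7 ends Thu 15:00 → clear.
SLOT5: starts Sat 16:00 at or after SLOT7 ends Thu 15:00 → clear.
SLOT6: starts Sun 02:00 at or after SLOT7 ends Thu 15:00 → clear.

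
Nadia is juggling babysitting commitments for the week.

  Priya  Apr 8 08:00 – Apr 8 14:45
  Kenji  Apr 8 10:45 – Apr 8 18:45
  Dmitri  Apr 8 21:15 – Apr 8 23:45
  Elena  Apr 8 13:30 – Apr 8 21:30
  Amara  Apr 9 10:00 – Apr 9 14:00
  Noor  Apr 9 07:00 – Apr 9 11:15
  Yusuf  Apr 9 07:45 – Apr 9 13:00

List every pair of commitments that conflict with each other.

Sorted by start: Priya, Kenji, Elena, Dmitri, Noor, Yusuf, Amara.
Kenji starts before Priya ends → Priya and Kenji overlap.
Elena starts before Priya ends → Priya and Elena overlap.
Dmitri starts after Priya ends; Priya is clear from here.
Elena starts before Kenji ends → Kenji and Elena overlap.
Dmitri starts after Kenji ends; Kenji is clear from here.
Dmitri starts before Elena ends → Elena and Dmitri overlap.
Noor starts after Elena ends; Elena is clear from here.
Noor starts after Dmitri ends; Dmitri is clear from here.
Yusuf starts before Noor ends → Noor and Yusuf overlap.
Amara starts before Noor ends → Noor and Amara overlap.
Amara starts before Yusuf ends → Yusuf and Amara overlap.

Amara & Noor, Amara & Yusuf, Dmitri & Elena, Elena & Kenji, Elena & Priya, Kenji & Priya, Noor & Yusuf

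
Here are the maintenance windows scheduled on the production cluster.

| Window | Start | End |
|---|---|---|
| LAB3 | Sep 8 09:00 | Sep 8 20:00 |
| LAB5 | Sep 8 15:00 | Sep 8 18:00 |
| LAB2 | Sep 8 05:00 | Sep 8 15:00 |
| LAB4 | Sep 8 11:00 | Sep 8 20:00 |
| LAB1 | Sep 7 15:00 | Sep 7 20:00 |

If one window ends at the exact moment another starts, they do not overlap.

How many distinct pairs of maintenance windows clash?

Sorted by start: LAB1, LAB2, LAB3, LAB4, LAB5.
LAB2 starts after LAB1 ends; LAB1 is clear from here.
LAB3 starts before LAB2 ends → LAB2 and LAB3 overlap.
LAB4 starts before LAB2 ends → LAB2 and LAB4 overlap.
LAB5 starts exactly when LAB2 ends (back-to-back, no overlap).
LAB4 starts before LAB3 ends → LAB3 and LAB4 overlap.
LAB5 starts before LAB3 ends → LAB3 and LAB5 overlap.
LAB5 starts before LAB4 ends → LAB4 and LAB5 overlap.
Overlapping pairs: LAB2 & LAB3, LAB2 & LAB4, LAB3 & LAB4, LAB3 & LAB5, LAB4 & LAB5 — 5 in total.

5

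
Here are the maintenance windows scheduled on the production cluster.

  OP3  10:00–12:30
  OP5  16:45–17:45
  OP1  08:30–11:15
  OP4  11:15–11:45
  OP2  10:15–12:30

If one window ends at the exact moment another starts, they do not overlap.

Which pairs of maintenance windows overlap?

Sorted by start: OP1, OP3, OP2, OP4, OP5.
OP3 starts before OP1 ends → OP1 and OP3 overlap.
OP2 starts before OP1 ends → OP1 and OP2 overlap.
OP4 starts exactly when OP1 ends (back-to-back, no overlap); OP1 is clear from here.
OP2 starts before OP3 ends → OP3 and OP2 overlap.
OP4 starts before OP3 ends → OP3 and OP4 overlap.
OP5 starts after OP3 ends.
OP4 starts before OP2 ends → OP2 and OP4 overlap.
OP5 starts after OP2 ends.
OP5 starts after OP4 ends.

OP1 & OP2, OP1 & OP3, OP2 & OP3, OP2 & OP4, OP3 & OP4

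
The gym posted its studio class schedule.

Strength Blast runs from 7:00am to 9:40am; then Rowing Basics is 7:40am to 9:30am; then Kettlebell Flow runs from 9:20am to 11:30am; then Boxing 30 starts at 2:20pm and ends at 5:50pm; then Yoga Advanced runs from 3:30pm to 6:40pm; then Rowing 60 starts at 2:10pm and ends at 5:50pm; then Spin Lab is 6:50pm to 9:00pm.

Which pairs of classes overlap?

Boxing 30 & Rowing 60, Boxing 30 & Yoga Advanced, Kettlebell Flow & Rowing Basics, Kettlebell Flow & Strength Blast, Rowing 60 & Yoga Advanced, Rowing Basics & Strength Blast

Sorted by start: Strength Blast, Rowing Basics, Kettlebell Flow, Rowing 60, Boxing 30, Yoga Advanced, Spin Lab.
Rowing Basics starts before Strength Blast ends → Strength Blast and Rowing Basics overlap.
Kettlebell Flow starts before Strength Blast ends → Strength Blast and Kettlebell Flow overlap.
Rowing 60 starts after Strength Blast ends, so nothing later overlaps Strength Blast either.
Kettlebell Flow starts before Rowing Basics ends → Rowing Basics and Kettlebell Flow overlap.
Rowing 60 starts after Rowing Basics ends, so nothing later overlaps Rowing Basics either.
Rowing 60 starts after Kettlebell Flow ends, so nothing later overlaps Kettlebell Flow either.
Boxing 30 starts before Rowing 60 ends → Rowing 60 and Boxing 30 overlap.
Yoga Advanced starts before Rowing 60 ends → Rowing 60 and Yoga Advanced overlap.
Spin Lab starts after Rowing 60 ends.
Yoga Advanced starts before Boxing 30 ends → Boxing 30 and Yoga Advanced overlap.
Spin Lab starts after Boxing 30 ends.
Spin Lab starts after Yoga Advanced ends.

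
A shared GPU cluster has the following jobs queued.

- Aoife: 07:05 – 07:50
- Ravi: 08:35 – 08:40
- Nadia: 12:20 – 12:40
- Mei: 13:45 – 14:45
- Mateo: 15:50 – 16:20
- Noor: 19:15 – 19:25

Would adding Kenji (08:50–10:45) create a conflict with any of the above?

No — it doesn't clash with anything

Aoife: ends 07:50 at or before Kenji starts 08:50 → clear.
Ravi: ends 08:40 at or before Kenji starts 08:50 → clear.
Nadia: starts 12:20 at or after Kenji ends 10:45 → clear.
Mei: starts 13:45 at or after Kenji ends 10:45 → clear.
Mateo: starts 15:50 at or after Kenji ends 10:45 → clear.
Noor: starts 19:15 at or after Kenji ends 10:45 → clear.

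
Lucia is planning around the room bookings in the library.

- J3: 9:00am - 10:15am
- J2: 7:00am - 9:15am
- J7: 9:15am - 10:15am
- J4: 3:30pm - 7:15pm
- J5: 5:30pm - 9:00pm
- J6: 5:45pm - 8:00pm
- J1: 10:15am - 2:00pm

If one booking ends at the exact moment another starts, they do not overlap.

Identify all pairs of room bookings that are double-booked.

J2 & J3, J3 & J7, J4 & J5, J4 & J6, J5 & J6

Sorted by start: J2, J3, J7, J1, J4, J5, J6.
J3 starts before J2 ends → J2 and J3 overlap.
J7 starts exactly when J2 ends (back-to-back, no overlap), so nothing later overlaps J2 either.
J7 starts before J3 ends → J3 and J7 overlap.
J1 starts exactly when J3 ends (back-to-back, no overlap), so nothing later overlaps J3 either.
J1 starts exactly when J7 ends (back-to-back, no overlap), so nothing later overlaps J7 either.
J4 starts after J1 ends, so nothing later overlaps J1 either.
J5 starts before J4 ends → J4 and J5 overlap.
J6 starts before J4 ends → J4 and J6 overlap.
J6 starts before J5 ends → J5 and J6 overlap.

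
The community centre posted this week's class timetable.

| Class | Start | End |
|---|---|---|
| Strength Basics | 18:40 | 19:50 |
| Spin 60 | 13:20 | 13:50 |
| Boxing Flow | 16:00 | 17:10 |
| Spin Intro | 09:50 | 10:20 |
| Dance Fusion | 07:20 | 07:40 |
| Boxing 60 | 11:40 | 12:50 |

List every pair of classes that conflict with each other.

Sorted by start: Dance Fusion, Spin Intro, Boxing 60, Spin 60, Boxing Flow, Strength Basics.
Spin Intro starts after Dance Fusion ends, so Dance Fusion has no further overlaps.
Boxing 60 starts after Spin Intro ends, so Spin Intro has no further overlaps.
Spin 60 starts after Boxing 60 ends, so Boxing 60 has no further overlaps.
Boxing Flow starts after Spin 60 ends, so Spin 60 has no further overlaps.
Strength Basics starts after Boxing Flow ends.

no overlapping pairs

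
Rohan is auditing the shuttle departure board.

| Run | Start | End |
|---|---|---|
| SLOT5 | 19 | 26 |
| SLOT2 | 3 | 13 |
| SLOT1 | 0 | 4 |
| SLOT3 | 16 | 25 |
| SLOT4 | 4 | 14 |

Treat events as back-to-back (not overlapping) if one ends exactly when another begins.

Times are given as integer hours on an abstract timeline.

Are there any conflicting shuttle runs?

Sorted by start: SLOT1, SLOT2, SLOT4, SLOT3, SLOT5.
SLOT2 starts before SLOT1 ends → SLOT1 and SLOT2 overlap.
That's a conflict, so the schedule is not conflict-free.

Yes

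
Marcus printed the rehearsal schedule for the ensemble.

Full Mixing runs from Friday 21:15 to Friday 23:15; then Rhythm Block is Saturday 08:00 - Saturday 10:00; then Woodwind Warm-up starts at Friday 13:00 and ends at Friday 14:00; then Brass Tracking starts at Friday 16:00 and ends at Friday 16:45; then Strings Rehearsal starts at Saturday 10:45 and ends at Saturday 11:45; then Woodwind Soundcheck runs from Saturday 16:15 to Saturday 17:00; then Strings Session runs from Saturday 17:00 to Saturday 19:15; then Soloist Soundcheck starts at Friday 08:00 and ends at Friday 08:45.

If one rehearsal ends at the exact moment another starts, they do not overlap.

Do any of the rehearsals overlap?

Sorted by start: Soloist Soundcheck, Woodwind Warm-up, Brass Tracking, Full Mixing, Rhythm Block, Strings Rehearsal, Woodwind Soundcheck, Strings Session.
Woodwind Warm-up starts after Soloist Soundcheck ends; Soloist Soundcheck is clear from here.
Brass Tracking starts after Woodwind Warm-up ends; Woodwind Warm-up is clear from here.
Full Mixing starts after Brass Tracking ends; Brass Tracking is clear from here.
Rhythm Block starts after Full Mixing ends; Full Mixing is clear from here.
Strings Rehearsal starts after Rhythm Block ends; Rhythm Block is clear from here.
Woodwind Soundcheck starts after Strings Rehearsal ends; Strings Rehearsal is clear from here.
Strings Session starts exactly when Woodwind Soundcheck ends (back-to-back, no overlap).
Every pair is clear; the schedule has no overlaps.

No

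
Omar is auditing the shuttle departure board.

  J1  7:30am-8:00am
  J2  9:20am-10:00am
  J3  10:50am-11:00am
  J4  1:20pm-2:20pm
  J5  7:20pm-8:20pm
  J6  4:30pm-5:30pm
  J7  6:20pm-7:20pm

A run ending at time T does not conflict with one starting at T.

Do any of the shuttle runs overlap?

No

Sorted by start: J1, J2, J3, J4, J6, J7, J5.
J2 starts after J1 ends; J1 is clear from here.
J3 starts after J2 ends; J2 is clear from here.
J4 starts after J3 ends; J3 is clear from here.
J6 starts after J4 ends; J4 is clear from here.
J7 starts after J6 ends; J6 is clear from here.
J5 starts exactly when J7 ends (back-to-back, no overlap).
Every pair is clear; the schedule has no overlaps.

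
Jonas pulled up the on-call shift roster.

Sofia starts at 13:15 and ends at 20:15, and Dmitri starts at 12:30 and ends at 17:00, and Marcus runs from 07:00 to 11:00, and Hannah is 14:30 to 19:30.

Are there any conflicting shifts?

Yes

Sorted by start: Marcus, Dmitri, Sofia, Hannah.
Dmitri starts after Marcus ends; Marcus is clear from here.
Sofia starts before Dmitri ends → Dmitri and Sofia overlap.
That's a conflict, so the schedule is not conflict-free.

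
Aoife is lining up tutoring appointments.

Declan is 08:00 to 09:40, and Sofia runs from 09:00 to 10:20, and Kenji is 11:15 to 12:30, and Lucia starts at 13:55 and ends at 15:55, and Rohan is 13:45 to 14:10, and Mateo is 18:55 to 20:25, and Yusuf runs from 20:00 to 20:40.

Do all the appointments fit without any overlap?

No

Sorted by start: Declan, Sofia, Kenji, Rohan, Lucia, Mateo, Yusuf.
Sofia starts before Declan ends → Declan and Sofia overlap.
That's a conflict, so the schedule is not conflict-free.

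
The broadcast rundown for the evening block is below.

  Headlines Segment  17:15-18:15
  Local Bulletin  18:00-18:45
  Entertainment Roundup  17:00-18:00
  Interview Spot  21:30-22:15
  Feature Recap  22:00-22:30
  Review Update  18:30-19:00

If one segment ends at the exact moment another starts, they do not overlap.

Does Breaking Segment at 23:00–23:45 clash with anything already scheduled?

No — it doesn't clash with anything

Entertainment Roundup: ends 18:00 at or before Breaking Segment starts 23:00 → clear.
Headlines Segment: ends 18:15 at or before Breaking Segment starts 23:00 → clear.
Local Bulletin: ends 18:45 at or before Breaking Segment starts 23:00 → clear.
Review Update: ends 19:00 at or before Breaking Segment starts 23:00 → clear.
Interview Spot: ends 22:15 at or before Breaking Segment starts 23:00 → clear.
Feature Recap: ends 22:30 at or before Breaking Segment starts 23:00 → clear.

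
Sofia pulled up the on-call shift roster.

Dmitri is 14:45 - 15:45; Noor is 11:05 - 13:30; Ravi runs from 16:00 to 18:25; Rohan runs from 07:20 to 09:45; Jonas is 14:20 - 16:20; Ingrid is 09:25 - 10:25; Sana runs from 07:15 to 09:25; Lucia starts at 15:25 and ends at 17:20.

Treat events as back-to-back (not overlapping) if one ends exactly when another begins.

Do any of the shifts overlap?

Yes

Sorted by start: Sana, Rohan, Ingrid, Noor, Jonas, Dmitri, Lucia, Ravi.
Rohan starts before Sana ends → Sana and Rohan overlap.
That's a conflict, so the schedule is not conflict-free.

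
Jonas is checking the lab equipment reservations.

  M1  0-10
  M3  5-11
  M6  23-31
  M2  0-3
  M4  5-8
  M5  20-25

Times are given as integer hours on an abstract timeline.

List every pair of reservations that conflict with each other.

Sorted by start: M1, M2, M3, M4, M5, M6.
M2 starts before M1 ends → M1 and M2 overlap.
M3 starts before M1 ends → M1 and M3 overlap.
M4 starts before M1 ends → M1 and M4 overlap.
M5 starts after M1 ends, so M1 has no further overlaps.
M3 starts after M2 ends, so M2 has no further overlaps.
M4 starts before M3 ends → M3 and M4 overlap.
M5 starts after M3 ends, so M3 has no further overlaps.
M5 starts after M4 ends, so M4 has no further overlaps.
M6 starts before M5 ends → M5 and M6 overlap.

M1 & M2, M1 & M3, M1 & M4, M3 & M4, M5 & M6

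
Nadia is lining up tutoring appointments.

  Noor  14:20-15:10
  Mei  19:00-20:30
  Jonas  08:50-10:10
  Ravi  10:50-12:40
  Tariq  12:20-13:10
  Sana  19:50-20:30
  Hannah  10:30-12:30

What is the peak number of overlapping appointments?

Sweep the timeline, counting +1 at each start and −1 at each end (ends before starts at a tie):
08:50 start Jonas → 1
10:10 end Jonas → 0
10:30 start Hannah → 1
10:50 start Ravi → 2
12:20 start Tariq → 3
12:30 end Hannah → 2
12:40 end Ravi → 1
13:10 end Tariq → 0
14:20 start Noor → 1
15:10 end Noor → 0
19:00 start Mei → 1
19:50 start Sana → 2
20:30 end Mei → 1
20:30 end Sana → 0
Peak is 3, at 12:20 (Hannah, Ravi, Tariq).

3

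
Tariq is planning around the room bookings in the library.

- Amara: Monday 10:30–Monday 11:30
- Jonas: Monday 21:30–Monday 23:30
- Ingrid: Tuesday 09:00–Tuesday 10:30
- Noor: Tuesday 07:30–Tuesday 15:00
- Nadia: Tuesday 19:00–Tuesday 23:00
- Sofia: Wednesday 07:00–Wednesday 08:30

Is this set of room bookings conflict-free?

Two intervals overlap when each starts before the other ends.
Sorted by start: Amara, Jonas, Noor, Ingrid, Nadia, Sofia.
Jonas starts after Amara ends; Amara is clear from here.
Noor starts after Jonas ends; Jonas is clear from here.
Ingrid starts before Noor ends → Noor and Ingrid overlap.
That's a conflict, so the schedule is not conflict-free.

No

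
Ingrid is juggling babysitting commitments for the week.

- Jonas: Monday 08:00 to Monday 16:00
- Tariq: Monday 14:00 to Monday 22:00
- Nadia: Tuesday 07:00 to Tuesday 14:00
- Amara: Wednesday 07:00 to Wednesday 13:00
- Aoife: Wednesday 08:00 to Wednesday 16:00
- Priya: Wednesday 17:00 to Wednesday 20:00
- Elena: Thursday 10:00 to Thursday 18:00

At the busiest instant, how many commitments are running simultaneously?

Sort all start/end points and keep a running count:
Monday 08:00 start Jonas → 1
Monday 14:00 start Tariq → 2
Monday 16:00 end Jonas → 1
Monday 22:00 end Tariq → 0
Tuesday 07:00 start Nadia → 1
Tuesday 14:00 end Nadia → 0
Wednesday 07:00 start Amara → 1
Wednesday 08:00 start Aoife → 2
Wednesday 13:00 end Amara → 1
Wednesday 16:00 end Aoife → 0
Wednesday 17:00 start Priya → 1
Wednesday 20:00 end Priya → 0
Thursday 10:00 start Elena → 1
Thursday 18:00 end Elena → 0
Peak is 2, at Monday 14:00 (Jonas, Tariq).

2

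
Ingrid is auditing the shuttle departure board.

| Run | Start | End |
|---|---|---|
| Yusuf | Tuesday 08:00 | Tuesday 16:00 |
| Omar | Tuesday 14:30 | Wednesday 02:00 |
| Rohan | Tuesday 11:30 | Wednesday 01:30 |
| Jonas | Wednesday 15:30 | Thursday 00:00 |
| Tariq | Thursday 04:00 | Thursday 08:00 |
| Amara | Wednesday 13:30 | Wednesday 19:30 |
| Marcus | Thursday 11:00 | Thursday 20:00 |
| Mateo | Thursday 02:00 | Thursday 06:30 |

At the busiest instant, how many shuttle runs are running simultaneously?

3

Walk through starts and ends in time order (an end at T is processed before a start at T):
Tuesday 08:00 start Yusuf → 1
Tuesday 11:30 start Rohan → 2
Tuesday 14:30 start Omar → 3
Tuesday 16:00 end Yusuf → 2
Wednesday 01:30 end Rohan → 1
Wednesday 02:00 end Omar → 0
Wednesday 13:30 start Amara → 1
Wednesday 15:30 start Jonas → 2
Wednesday 19:30 end Amara → 1
Thursday 00:00 end Jonas → 0
Thursday 02:00 start Mateo → 1
Thursday 04:00 start Tariq → 2
Thursday 06:30 end Mateo → 1
Thursday 08:00 end Tariq → 0
Thursday 11:00 start Marcus → 1
Thursday 20:00 end Marcus → 0
Peak is 3, at Tuesday 14:30 (Omar, Rohan, Yusuf).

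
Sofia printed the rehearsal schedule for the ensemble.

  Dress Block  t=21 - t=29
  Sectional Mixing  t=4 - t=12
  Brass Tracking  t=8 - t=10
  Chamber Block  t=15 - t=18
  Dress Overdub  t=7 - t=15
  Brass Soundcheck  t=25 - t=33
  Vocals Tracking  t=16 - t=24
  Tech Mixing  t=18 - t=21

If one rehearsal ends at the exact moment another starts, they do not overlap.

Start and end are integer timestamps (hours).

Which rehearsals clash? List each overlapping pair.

Sorted by start: Sectional Mixing, Dress Overdub, Brass Tracking, Chamber Block, Vocals Tracking, Tech Mixing, Dress Block, Brass Soundcheck.
Dress Overdub starts before Sectional Mixing ends → Sectional Mixing and Dress Overdub overlap.
Brass Tracking starts before Sectional Mixing ends → Sectional Mixing and Brass Tracking overlap.
Chamber Block starts after Sectional Mixing ends, so Sectional Mixing has no further overlaps.
Brass Tracking starts before Dress Overdub ends → Dress Overdub and Brass Tracking overlap.
Chamber Block starts exactly when Dress Overdub ends (back-to-back, no overlap), so Dress Overdub has no further overlaps.
Chamber Block starts after Brass Tracking ends, so Brass Tracking has no further overlaps.
Vocals Tracking starts before Chamber Block ends → Chamber Block and Vocals Tracking overlap.
Tech Mixing starts exactly when Chamber Block ends (back-to-back, no overlap), so Chamber Block has no further overlaps.
Tech Mixing starts before Vocals Tracking ends → Vocals Tracking and Tech Mixing overlap.
Dress Block starts before Vocals Tracking ends → Vocals Tracking and Dress Block overlap.
Brass Soundcheck starts after Vocals Tracking ends.
Dress Block starts exactly when Tech Mixing ends (back-to-back, no overlap), so Tech Mixing has no further overlaps.
Brass Soundcheck starts before Dress Block ends → Dress Block and Brass Soundcheck overlap.

Brass Soundcheck & Dress Block, Brass Tracking & Dress Overdub, Brass Tracking & Sectional Mixing, Chamber Block & Vocals Tracking, Dress Block & Vocals Tracking, Dress Overdub & Sectional Mixing, Tech Mixing & Vocals Tracking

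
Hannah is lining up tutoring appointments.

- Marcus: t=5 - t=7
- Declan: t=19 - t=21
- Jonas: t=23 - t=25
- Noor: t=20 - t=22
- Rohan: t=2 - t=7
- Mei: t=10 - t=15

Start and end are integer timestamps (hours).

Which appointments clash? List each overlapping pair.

Declan & Noor, Marcus & Rohan

Sorted by start: Rohan, Marcus, Mei, Declan, Noor, Jonas.
Marcus starts before Rohan ends → Rohan and Marcus overlap.
Mei starts after Rohan ends; Rohan is clear from here.
Mei starts after Marcus ends; Marcus is clear from here.
Declan starts after Mei ends; Mei is clear from here.
Noor starts before Declan ends → Declan and Noor overlap.
Jonas starts after Declan ends.
Jonas starts after Noor ends.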